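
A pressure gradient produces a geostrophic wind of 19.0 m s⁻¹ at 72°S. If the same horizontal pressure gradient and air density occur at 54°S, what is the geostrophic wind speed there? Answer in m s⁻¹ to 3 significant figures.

22.3 m s⁻¹

With the same pressure gradient and density, V_g ∝ 1/f ∝ 1/sin φ.
V₂ = V₁ · sin φ₁ / sin φ₂ = 19.0 × sin 72° / sin 54°
V₂ = 19.0 × 0.9511/0.8090 = 22.3 m s⁻¹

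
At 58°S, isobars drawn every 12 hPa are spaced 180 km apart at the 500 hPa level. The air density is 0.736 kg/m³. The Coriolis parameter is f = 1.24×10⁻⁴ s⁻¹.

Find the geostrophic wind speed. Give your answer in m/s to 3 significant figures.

73.0 m/s

Pressure gradient: |∂P/∂n| = 1200 Pa / 180000 m = 6.67×10⁻³ Pa/m
Geostrophic balance (pressure-gradient force = Coriolis force):
V_g = (1/(fρ)) |∂P/∂n| = 6.67×10⁻³ / (1.24×10⁻⁴ × 0.736) = 73.0 m/s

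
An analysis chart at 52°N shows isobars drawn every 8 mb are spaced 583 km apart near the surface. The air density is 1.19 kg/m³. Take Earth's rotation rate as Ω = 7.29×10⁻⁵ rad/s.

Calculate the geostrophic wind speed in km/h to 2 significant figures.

Coriolis parameter at 52°N:
f = 2Ω sin φ = 2 × 7.29×10⁻⁵ × sin 52° = 1.15×10⁻⁴ s⁻¹
Pressure gradient: |∂P/∂n| = 800 Pa / 583000 m = 1.37×10⁻³ Pa/m
Geostrophic balance (pressure-gradient force = Coriolis force):
V_g = (1/(fρ)) |∂P/∂n| = 1.37×10⁻³ / (1.15×10⁻⁴ × 1.19) = 10.0 m/s
Converting: 10.0 m/s × 3.6 = 36 km/h

36 km/h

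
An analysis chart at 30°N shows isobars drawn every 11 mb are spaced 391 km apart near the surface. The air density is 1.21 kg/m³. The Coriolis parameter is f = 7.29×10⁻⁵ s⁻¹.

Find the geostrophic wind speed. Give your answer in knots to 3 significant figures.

Pressure gradient: |∂P/∂n| = 1100 Pa / 391000 m = 2.81×10⁻³ Pa/m
Geostrophic balance (pressure-gradient force = Coriolis force):
V_g = (1/(fρ)) |∂P/∂n| = 2.81×10⁻³ / (7.29×10⁻⁵ × 1.21) = 31.9 m/s
Converting: 31.9 m/s × 1.944 = 62.0 knots

62.0 knots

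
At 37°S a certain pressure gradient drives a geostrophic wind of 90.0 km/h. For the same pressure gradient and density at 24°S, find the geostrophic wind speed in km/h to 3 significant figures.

With the same pressure gradient and density, V_g ∝ 1/f ∝ 1/sin φ.
V₂ = V₁ · sin φ₁ / sin φ₂ = 90.0 × sin 37° / sin 24°
V₂ = 90.0 × 0.6018/0.4067 = 133 km/h

133 km/h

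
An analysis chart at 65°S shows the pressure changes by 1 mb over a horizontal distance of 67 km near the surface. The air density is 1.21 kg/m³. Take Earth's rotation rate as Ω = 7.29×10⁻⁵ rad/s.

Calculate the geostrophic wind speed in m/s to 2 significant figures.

Coriolis parameter at 65°S:
f = 2Ω sin φ = 2 × 7.29×10⁻⁵ × sin 65° = 1.32×10⁻⁴ s⁻¹
Pressure gradient: |∂P/∂n| = 100 Pa / 67000 m = 1.49×10⁻³ Pa/m
Geostrophic balance (pressure-gradient force = Coriolis force):
V_g = (1/(fρ)) |∂P/∂n| = 1.49×10⁻³ / (1.32×10⁻⁴ × 1.21) = 9.33 m/s

9.3 m/s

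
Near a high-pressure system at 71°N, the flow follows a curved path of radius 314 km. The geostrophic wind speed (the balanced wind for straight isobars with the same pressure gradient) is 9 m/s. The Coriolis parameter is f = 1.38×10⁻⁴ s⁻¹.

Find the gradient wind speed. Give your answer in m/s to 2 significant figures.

Around a high, pressure-gradient force acts outward with centrifugal, so Coriolis balances both:
fV = (1/ρ)|∂P/∂n| + V²/R  →  V² − fR·V + fR·V_g = 0
With fR = 1.38×10⁻⁴ × 314×10³ m = 43.3 m/s:
V = [fR − √((fR)² − 4 fR V_g)]/2 = [43.3 − √(43.3² − 4×43.3×9)]/2 = 12.8 m/s
Supergeostrophic (V > V_g = 9 m/s), as expected around a high.

13 m/s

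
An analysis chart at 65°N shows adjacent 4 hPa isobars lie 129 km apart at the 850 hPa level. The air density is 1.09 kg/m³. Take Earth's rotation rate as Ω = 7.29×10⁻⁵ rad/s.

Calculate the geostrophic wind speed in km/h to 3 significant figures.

Coriolis parameter at 65°N:
f = 2Ω sin φ = 2 × 7.29×10⁻⁵ × sin 65° = 1.32×10⁻⁴ s⁻¹
Pressure gradient: |∂P/∂n| = 400 Pa / 129000 m = 3.10×10⁻³ Pa/m
Geostrophic balance (pressure-gradient force = Coriolis force):
V_g = (1/(fρ)) |∂P/∂n| = 3.10×10⁻³ / (1.32×10⁻⁴ × 1.09) = 21.5 m/s
Converting: 21.5 m/s × 3.6 = 77.5 km/h

77.5 km/h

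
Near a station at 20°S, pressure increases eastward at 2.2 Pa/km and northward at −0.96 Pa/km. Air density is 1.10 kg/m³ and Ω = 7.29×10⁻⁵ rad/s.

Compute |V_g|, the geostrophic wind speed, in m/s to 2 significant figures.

Coriolis parameter at 20°S:
f = 2Ω sin φ = 2 × 7.29×10⁻⁵ × sin 20° = 4.99×10⁻⁵ s⁻¹
In the Southern Hemisphere f is negative: f = −4.99×10⁻⁵ s⁻¹.
Component geostrophic relations (x east, y north):
u_g = −(1/(fρ)) ∂P/∂y,  v_g = (1/(fρ)) ∂P/∂x
u_g = −(−0.96×10⁻³)/(−4.99×10⁻⁵ × 1.10) = −17.5 m/s;  v_g = (2.2×10⁻³)/(−4.99×10⁻⁵ × 1.10) = −40.1 m/s
|V_g| = √(u_g² + v_g²) = 43.8 m/s

44 m/s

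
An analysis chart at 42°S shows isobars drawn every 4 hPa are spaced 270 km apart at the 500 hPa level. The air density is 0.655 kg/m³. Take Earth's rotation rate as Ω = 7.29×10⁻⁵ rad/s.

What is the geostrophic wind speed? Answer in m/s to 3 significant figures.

23.2 m/s

Coriolis parameter at 42°S:
f = 2Ω sin φ = 2 × 7.29×10⁻⁵ × sin 42° = 9.76×10⁻⁵ s⁻¹
Pressure gradient: |∂P/∂n| = 400 Pa / 270000 m = 1.48×10⁻³ Pa/m
Geostrophic balance (pressure-gradient force = Coriolis force):
V_g = (1/(fρ)) |∂P/∂n| = 1.48×10⁻³ / (9.76×10⁻⁵ × 0.655) = 23.2 m/s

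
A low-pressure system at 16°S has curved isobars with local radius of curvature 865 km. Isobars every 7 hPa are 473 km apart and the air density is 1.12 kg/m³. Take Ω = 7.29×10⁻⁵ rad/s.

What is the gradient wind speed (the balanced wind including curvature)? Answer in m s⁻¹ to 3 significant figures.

20.6 m s⁻¹

Coriolis parameter at 16°S:
f = 2Ω sin φ = 2 × 7.29×10⁻⁵ × sin 16° = 4.02×10⁻⁵ s⁻¹
Pressure gradient: |∂P/∂n| = 700 Pa / 473000 m = 1.48×10⁻³ Pa/m
Geostrophic speed: V_g = |∂P/∂n|/(fρ) = 1.48×10⁻³/(4.02×10⁻⁵ × 1.12) = 32.9 m/s
Around a low, centrifugal force acts outward with Coriolis, so pressure-gradient force balances both:
(1/ρ)|∂P/∂n| = fV + V²/R  →  V² + fR·V − fR·V_g = 0
With fR = 4.02×10⁻⁵ × 865×10³ m = 34.8 m/s:
V = [−fR + √((fR)² + 4 fR V_g)]/2 = [−34.8 + √(34.8² + 4×34.8×32.9)]/2 = 20.6 m/s
Subgeostrophic (V < V_g = 32.9 m/s), as expected around a low.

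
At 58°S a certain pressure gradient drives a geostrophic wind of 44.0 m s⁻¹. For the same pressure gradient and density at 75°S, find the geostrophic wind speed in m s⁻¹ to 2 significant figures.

39 m s⁻¹

With the same pressure gradient and density, V_g ∝ 1/f ∝ 1/sin φ.
V₂ = V₁ · sin φ₁ / sin φ₂ = 44.0 × sin 58° / sin 75°
V₂ = 44.0 × 0.8480/0.9659 = 39 m s⁻¹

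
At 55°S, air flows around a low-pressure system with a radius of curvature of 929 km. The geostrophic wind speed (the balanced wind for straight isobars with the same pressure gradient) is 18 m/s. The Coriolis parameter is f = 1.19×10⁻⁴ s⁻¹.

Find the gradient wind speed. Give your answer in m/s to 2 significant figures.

Around a low, centrifugal force acts outward with Coriolis, so pressure-gradient force balances both:
(1/ρ)|∂P/∂n| = fV + V²/R  →  V² + fR·V − fR·V_g = 0
With fR = 1.19×10⁻⁴ × 929×10³ m = 111 m/s:
V = [−fR + √((fR)² + 4 fR V_g)]/2 = [−111 + √(111² + 4×111×18)]/2 = 15.8 m/s
Subgeostrophic (V < V_g = 18 m/s), as expected around a low.

16 m/s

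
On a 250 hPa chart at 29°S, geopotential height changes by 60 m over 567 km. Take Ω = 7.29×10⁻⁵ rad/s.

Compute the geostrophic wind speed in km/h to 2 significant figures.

Coriolis parameter at 29°S:
f = 2Ω sin φ = 2 × 7.29×10⁻⁵ × sin 29° = 7.07×10⁻⁵ s⁻¹
Height gradient: |∂Z/∂n| = 60 m / 567000 m = 1.06×10⁻⁴
On a pressure surface, geostrophic balance gives V_g = (g/f)|∂Z/∂n|:
V_g = 9.81 × 1.06×10⁻⁴ / 7.07×10⁻⁵ = 14.7 m/s
Converting: 14.7 m/s × 3.6 = 53 km/h

53 km/h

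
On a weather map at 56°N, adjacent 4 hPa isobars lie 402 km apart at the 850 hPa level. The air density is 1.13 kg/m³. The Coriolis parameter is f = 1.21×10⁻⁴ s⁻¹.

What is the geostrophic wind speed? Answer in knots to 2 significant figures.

Pressure gradient: |∂P/∂n| = 400 Pa / 402000 m = 9.95×10⁻⁴ Pa/m
Geostrophic balance (pressure-gradient force = Coriolis force):
V_g = (1/(fρ)) |∂P/∂n| = 9.95×10⁻⁴ / (1.21×10⁻⁴ × 1.13) = 7.28 m/s
Converting: 7.28 m/s × 1.944 = 14 knots

14 knots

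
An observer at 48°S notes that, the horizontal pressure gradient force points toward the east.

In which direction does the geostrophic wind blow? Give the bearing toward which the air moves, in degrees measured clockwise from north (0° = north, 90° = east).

000°

The pressure-gradient force points toward the east (bearing 090°).
Geostrophic balance: in the Southern Hemisphere the Coriolis force deflects motion to the left, so the geostrophic wind blows 90° to the left of the pressure-gradient force (low pressure on the right).
Rotating 090° by 90° counterclockwise gives 000° — the wind blows toward the north.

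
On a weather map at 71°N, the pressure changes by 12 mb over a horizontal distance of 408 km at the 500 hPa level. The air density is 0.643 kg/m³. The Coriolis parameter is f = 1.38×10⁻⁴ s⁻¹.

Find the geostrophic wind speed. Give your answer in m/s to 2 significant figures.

33 m/s

Pressure gradient: |∂P/∂n| = 1200 Pa / 408000 m = 2.94×10⁻³ Pa/m
Geostrophic balance (pressure-gradient force = Coriolis force):
V_g = (1/(fρ)) |∂P/∂n| = 2.94×10⁻³ / (1.38×10⁻⁴ × 0.643) = 33.1 m/s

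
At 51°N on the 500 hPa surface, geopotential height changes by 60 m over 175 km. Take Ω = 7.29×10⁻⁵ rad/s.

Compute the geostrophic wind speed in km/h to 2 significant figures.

110 km/h

Coriolis parameter at 51°N:
f = 2Ω sin φ = 2 × 7.29×10⁻⁵ × sin 51° = 1.13×10⁻⁴ s⁻¹
Height gradient: |∂Z/∂n| = 60 m / 175000 m = 3.43×10⁻⁴
On a pressure surface, geostrophic balance gives V_g = (g/f)|∂Z/∂n|:
V_g = 9.81 × 3.43×10⁻⁴ / 1.13×10⁻⁴ = 29.7 m/s
Converting: 29.7 m/s × 3.6 = 110 km/h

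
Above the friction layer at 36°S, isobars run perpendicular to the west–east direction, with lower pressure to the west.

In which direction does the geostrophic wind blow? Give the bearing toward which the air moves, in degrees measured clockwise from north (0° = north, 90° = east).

The pressure-gradient force points toward the west (bearing 270°).
Geostrophic balance: in the Southern Hemisphere the Coriolis force deflects motion to the left, so the geostrophic wind blows 90° to the left of the pressure-gradient force (low pressure on the right).
Rotating 270° by 90° counterclockwise gives 180° — the wind blows toward the south.

180°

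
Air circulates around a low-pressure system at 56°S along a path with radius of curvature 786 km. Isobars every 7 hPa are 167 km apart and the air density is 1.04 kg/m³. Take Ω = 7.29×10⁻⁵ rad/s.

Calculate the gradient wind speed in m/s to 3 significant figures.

26.1 m/s

Coriolis parameter at 56°S:
f = 2Ω sin φ = 2 × 7.29×10⁻⁵ × sin 56° = 1.21×10⁻⁴ s⁻¹
Pressure gradient: |∂P/∂n| = 700 Pa / 167000 m = 4.19×10⁻³ Pa/m
Geostrophic speed: V_g = |∂P/∂n|/(fρ) = 4.19×10⁻³/(1.21×10⁻⁴ × 1.04) = 33.3 m/s
Around a low, centrifugal force acts outward with Coriolis, so pressure-gradient force balances both:
(1/ρ)|∂P/∂n| = fV + V²/R  →  V² + fR·V − fR·V_g = 0
With fR = 1.21×10⁻⁴ × 786×10³ m = 95.0 m/s:
V = [−fR + √((fR)² + 4 fR V_g)]/2 = [−95.0 + √(95.0² + 4×95.0×33.3)]/2 = 26.1 m/s
Subgeostrophic (V < V_g = 33.3 m/s), as expected around a low.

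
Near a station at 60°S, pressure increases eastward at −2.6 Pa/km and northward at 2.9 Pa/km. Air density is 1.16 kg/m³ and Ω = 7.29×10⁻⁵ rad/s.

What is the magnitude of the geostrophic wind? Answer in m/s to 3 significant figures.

Coriolis parameter at 60°S:
f = 2Ω sin φ = 2 × 7.29×10⁻⁵ × sin 60° = 1.26×10⁻⁴ s⁻¹
In the Southern Hemisphere f is negative: f = −1.26×10⁻⁴ s⁻¹.
Component geostrophic relations (x east, y north):
u_g = −(1/(fρ)) ∂P/∂y,  v_g = (1/(fρ)) ∂P/∂x
u_g = −(2.9×10⁻³)/(−1.26×10⁻⁴ × 1.16) = 19.8 m/s;  v_g = (−2.6×10⁻³)/(−1.26×10⁻⁴ × 1.16) = 17.8 m/s
|V_g| = √(u_g² + v_g²) = 26.6 m/s

26.6 m/s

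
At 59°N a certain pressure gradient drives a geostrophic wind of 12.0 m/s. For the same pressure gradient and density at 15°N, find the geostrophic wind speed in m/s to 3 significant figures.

With the same pressure gradient and density, V_g ∝ 1/f ∝ 1/sin φ.
V₂ = V₁ · sin φ₁ / sin φ₂ = 12.0 × sin 59° / sin 15°
V₂ = 12.0 × 0.8572/0.2588 = 39.7 m/s

39.7 m/s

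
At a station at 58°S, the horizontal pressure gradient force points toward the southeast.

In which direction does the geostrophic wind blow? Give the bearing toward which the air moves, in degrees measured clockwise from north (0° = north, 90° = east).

045°

The pressure-gradient force points toward the southeast (bearing 135°).
Geostrophic balance: in the Southern Hemisphere the Coriolis force deflects motion to the left, so the geostrophic wind blows 90° to the left of the pressure-gradient force (low pressure on the right).
Rotating 135° by 90° counterclockwise gives 045° — the wind blows toward the northeast.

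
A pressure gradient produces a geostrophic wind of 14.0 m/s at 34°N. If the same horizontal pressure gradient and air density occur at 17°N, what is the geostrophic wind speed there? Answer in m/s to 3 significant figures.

With the same pressure gradient and density, V_g ∝ 1/f ∝ 1/sin φ.
V₂ = V₁ · sin φ₁ / sin φ₂ = 14.0 × sin 34° / sin 17°
V₂ = 14.0 × 0.5592/0.2924 = 26.8 m/s

26.8 m/s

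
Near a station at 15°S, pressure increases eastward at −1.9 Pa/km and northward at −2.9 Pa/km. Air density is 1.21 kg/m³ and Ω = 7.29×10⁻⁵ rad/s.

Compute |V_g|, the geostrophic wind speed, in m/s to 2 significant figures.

76 m/s

Coriolis parameter at 15°S:
f = 2Ω sin φ = 2 × 7.29×10⁻⁵ × sin 15° = 3.77×10⁻⁵ s⁻¹
In the Southern Hemisphere f is negative: f = −3.77×10⁻⁵ s⁻¹.
Component geostrophic relations (x east, y north):
u_g = −(1/(fρ)) ∂P/∂y,  v_g = (1/(fρ)) ∂P/∂x
u_g = −(−2.9×10⁻³)/(−3.77×10⁻⁵ × 1.21) = −63.5 m/s;  v_g = (−1.9×10⁻³)/(−3.77×10⁻⁵ × 1.21) = 41.6 m/s
|V_g| = √(u_g² + v_g²) = 75.9 m/s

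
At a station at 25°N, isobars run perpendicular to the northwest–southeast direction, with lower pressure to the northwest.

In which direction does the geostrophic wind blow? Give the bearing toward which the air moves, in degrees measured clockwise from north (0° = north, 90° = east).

045°

The pressure-gradient force points toward the northwest (bearing 315°).
Geostrophic balance: in the Northern Hemisphere the Coriolis force deflects motion to the right, so the geostrophic wind blows 90° to the right of the pressure-gradient force (low pressure on the left).
Rotating 315° by 90° clockwise gives 045° — the wind blows toward the northeast.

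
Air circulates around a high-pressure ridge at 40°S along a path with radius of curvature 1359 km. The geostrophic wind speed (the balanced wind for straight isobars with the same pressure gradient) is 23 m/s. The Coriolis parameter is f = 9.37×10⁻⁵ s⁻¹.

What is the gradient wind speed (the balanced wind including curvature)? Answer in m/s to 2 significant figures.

30 m/s

Around a high, pressure-gradient force acts outward with centrifugal, so Coriolis balances both:
fV = (1/ρ)|∂P/∂n| + V²/R  →  V² − fR·V + fR·V_g = 0
With fR = 9.37×10⁻⁵ × 1359×10³ m = 127 m/s:
V = [fR − √((fR)² − 4 fR V_g)]/2 = [127 − √(127² − 4×127×23)]/2 = 30.1 m/s
Supergeostrophic (V > V_g = 23 m/s), as expected around a high.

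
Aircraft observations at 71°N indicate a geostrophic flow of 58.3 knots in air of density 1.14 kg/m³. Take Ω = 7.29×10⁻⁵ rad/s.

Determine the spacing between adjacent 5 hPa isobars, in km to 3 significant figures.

Coriolis parameter at 71°N:
f = 2Ω sin φ = 2 × 7.29×10⁻⁵ × sin 71° = 1.38×10⁻⁴ s⁻¹
Wind speed in SI: 58.3 knots = 30.0 m/s
Geostrophic balance rearranged: |∂P/∂n| = f ρ V_g
|∂P/∂n| = 1.38×10⁻⁴ × 1.14 × 30.0 = 4.71×10⁻³ Pa/m
Isobar spacing: Δn = ΔP/|∂P/∂n| = 500 Pa / 4.71×10⁻³ Pa/m = 106079 m ≈ 106 km

106 km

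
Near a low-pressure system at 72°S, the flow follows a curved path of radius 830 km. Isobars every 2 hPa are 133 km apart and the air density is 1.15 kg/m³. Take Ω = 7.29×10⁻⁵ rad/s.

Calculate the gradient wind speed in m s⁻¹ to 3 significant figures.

8.76 m s⁻¹

Coriolis parameter at 72°S:
f = 2Ω sin φ = 2 × 7.29×10⁻⁵ × sin 72° = 1.39×10⁻⁴ s⁻¹
Pressure gradient: |∂P/∂n| = 200 Pa / 133000 m = 1.50×10⁻³ Pa/m
Geostrophic speed: V_g = |∂P/∂n|/(fρ) = 1.50×10⁻³/(1.39×10⁻⁴ × 1.15) = 9.43 m/s
Around a low, centrifugal force acts outward with Coriolis, so pressure-gradient force balances both:
(1/ρ)|∂P/∂n| = fV + V²/R  →  V² + fR·V − fR·V_g = 0
With fR = 1.39×10⁻⁴ × 830×10³ m = 115 m/s:
V = [−fR + √((fR)² + 4 fR V_g)]/2 = [−115 + √(115² + 4×115×9.43)]/2 = 8.76 m/s
Subgeostrophic (V < V_g = 9.43 m/s), as expected around a low.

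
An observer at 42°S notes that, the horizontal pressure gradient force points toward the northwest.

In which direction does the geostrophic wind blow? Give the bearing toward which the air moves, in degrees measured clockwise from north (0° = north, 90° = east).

The pressure-gradient force points toward the northwest (bearing 315°).
Geostrophic balance: in the Southern Hemisphere the Coriolis force deflects motion to the left, so the geostrophic wind blows 90° to the left of the pressure-gradient force (low pressure on the right).
Rotating 315° by 90° counterclockwise gives 225° — the wind blows toward the southwest.

225°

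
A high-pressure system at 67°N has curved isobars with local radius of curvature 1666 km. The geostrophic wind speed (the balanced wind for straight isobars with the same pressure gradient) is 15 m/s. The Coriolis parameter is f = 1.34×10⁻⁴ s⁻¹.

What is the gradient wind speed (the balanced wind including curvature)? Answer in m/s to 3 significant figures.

Around a high, pressure-gradient force acts outward with centrifugal, so Coriolis balances both:
fV = (1/ρ)|∂P/∂n| + V²/R  →  V² − fR·V + fR·V_g = 0
With fR = 1.34×10⁻⁴ × 1666×10³ m = 223 m/s:
V = [fR − √((fR)² − 4 fR V_g)]/2 = [223 − √(223² − 4×223×15)]/2 = 16.2 m/s
Supergeostrophic (V > V_g = 15 m/s), as expected around a high.

16.2 m/s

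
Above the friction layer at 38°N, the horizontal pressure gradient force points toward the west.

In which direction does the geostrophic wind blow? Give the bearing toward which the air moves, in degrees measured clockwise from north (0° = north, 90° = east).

The pressure-gradient force points toward the west (bearing 270°).
Geostrophic balance: in the Northern Hemisphere the Coriolis force deflects motion to the right, so the geostrophic wind blows 90° to the right of the pressure-gradient force (low pressure on the left).
Rotating 270° by 90° clockwise gives 000° — the wind blows toward the north.

000°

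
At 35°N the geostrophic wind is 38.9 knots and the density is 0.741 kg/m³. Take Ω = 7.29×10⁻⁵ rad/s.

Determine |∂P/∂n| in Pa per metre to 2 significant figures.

Coriolis parameter at 35°N:
f = 2Ω sin φ = 2 × 7.29×10⁻⁵ × sin 35° = 8.36×10⁻⁵ s⁻¹
Wind speed in SI: 38.9 knots = 20.0 m/s
Geostrophic balance rearranged: |∂P/∂n| = f ρ V_g
|∂P/∂n| = 8.36×10⁻⁵ × 0.741 × 20.0 = 1.24×10⁻³ Pa/m

1.2×10⁻³ Pa/m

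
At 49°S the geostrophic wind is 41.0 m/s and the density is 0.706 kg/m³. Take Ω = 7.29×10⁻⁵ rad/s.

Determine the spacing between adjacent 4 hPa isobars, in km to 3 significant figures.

Coriolis parameter at 49°S:
f = 2Ω sin φ = 2 × 7.29×10⁻⁵ × sin 49° = 1.10×10⁻⁴ s⁻¹
Geostrophic balance rearranged: |∂P/∂n| = f ρ V_g
|∂P/∂n| = 1.10×10⁻⁴ × 0.706 × 41.0 = 3.19×10⁻³ Pa/m
Isobar spacing: Δn = ΔP/|∂P/∂n| = 400 Pa / 3.19×10⁻³ Pa/m = 125584 m ≈ 126 km

126 km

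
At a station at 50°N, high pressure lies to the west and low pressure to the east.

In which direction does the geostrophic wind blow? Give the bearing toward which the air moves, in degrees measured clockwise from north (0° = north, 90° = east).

180°

The pressure-gradient force points toward the east (bearing 090°).
Geostrophic balance: in the Northern Hemisphere the Coriolis force deflects motion to the right, so the geostrophic wind blows 90° to the right of the pressure-gradient force (low pressure on the left).
Rotating 090° by 90° clockwise gives 180° — the wind blows toward the south.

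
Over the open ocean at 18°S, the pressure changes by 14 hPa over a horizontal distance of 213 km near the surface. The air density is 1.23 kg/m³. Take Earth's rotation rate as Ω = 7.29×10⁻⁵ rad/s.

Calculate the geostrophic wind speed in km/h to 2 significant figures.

Coriolis parameter at 18°S:
f = 2Ω sin φ = 2 × 7.29×10⁻⁵ × sin 18° = 4.51×10⁻⁵ s⁻¹
Pressure gradient: |∂P/∂n| = 1400 Pa / 213000 m = 6.57×10⁻³ Pa/m
Geostrophic balance (pressure-gradient force = Coriolis force):
V_g = (1/(fρ)) |∂P/∂n| = 6.57×10⁻³ / (4.51×10⁻⁵ × 1.23) = 119 m/s
Converting: 119 m/s × 3.6 = 430 km/h

430 km/h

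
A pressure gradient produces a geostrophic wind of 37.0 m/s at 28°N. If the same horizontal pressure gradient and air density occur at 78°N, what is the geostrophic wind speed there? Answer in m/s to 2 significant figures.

18 m/s

With the same pressure gradient and density, V_g ∝ 1/f ∝ 1/sin φ.
V₂ = V₁ · sin φ₁ / sin φ₂ = 37.0 × sin 28° / sin 78°
V₂ = 37.0 × 0.4695/0.9781 = 18 m/s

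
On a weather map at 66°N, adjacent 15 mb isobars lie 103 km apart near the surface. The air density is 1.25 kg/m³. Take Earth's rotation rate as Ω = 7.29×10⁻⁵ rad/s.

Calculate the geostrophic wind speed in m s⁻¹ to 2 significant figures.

87 m s⁻¹

Coriolis parameter at 66°N:
f = 2Ω sin φ = 2 × 7.29×10⁻⁵ × sin 66° = 1.33×10⁻⁴ s⁻¹
Pressure gradient: |∂P/∂n| = 1500 Pa / 103000 m = 1.46×10⁻² Pa/m
Geostrophic balance (pressure-gradient force = Coriolis force):
V_g = (1/(fρ)) |∂P/∂n| = 1.46×10⁻² / (1.33×10⁻⁴ × 1.25) = 87.5 m/s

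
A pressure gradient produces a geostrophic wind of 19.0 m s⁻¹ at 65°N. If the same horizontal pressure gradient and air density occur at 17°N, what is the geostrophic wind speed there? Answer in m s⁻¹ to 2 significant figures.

59 m s⁻¹

With the same pressure gradient and density, V_g ∝ 1/f ∝ 1/sin φ.
V₂ = V₁ · sin φ₁ / sin φ₂ = 19.0 × sin 65° / sin 17°
V₂ = 19.0 × 0.9063/0.2924 = 59 m s⁻¹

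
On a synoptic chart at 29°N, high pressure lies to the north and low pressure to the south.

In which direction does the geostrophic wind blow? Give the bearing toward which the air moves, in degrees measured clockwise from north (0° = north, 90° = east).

The pressure-gradient force points toward the south (bearing 180°).
Geostrophic balance: in the Northern Hemisphere the Coriolis force deflects motion to the right, so the geostrophic wind blows 90° to the right of the pressure-gradient force (low pressure on the left).
Rotating 180° by 90° clockwise gives 270° — the wind blows toward the west.

270°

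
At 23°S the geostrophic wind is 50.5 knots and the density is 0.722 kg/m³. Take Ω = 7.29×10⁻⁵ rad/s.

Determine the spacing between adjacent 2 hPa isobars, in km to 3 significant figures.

187 km

Coriolis parameter at 23°S:
f = 2Ω sin φ = 2 × 7.29×10⁻⁵ × sin 23° = 5.70×10⁻⁵ s⁻¹
Wind speed in SI: 50.5 knots = 26.0 m/s
Geostrophic balance rearranged: |∂P/∂n| = f ρ V_g
|∂P/∂n| = 5.70×10⁻⁵ × 0.722 × 26.0 = 1.07×10⁻³ Pa/m
Isobar spacing: Δn = ΔP/|∂P/∂n| = 200 Pa / 1.07×10⁻³ Pa/m = 187166 m ≈ 187 km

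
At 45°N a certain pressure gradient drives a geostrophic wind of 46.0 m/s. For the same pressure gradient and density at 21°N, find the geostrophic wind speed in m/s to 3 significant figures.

90.8 m/s

With the same pressure gradient and density, V_g ∝ 1/f ∝ 1/sin φ.
V₂ = V₁ · sin φ₁ / sin φ₂ = 46.0 × sin 45° / sin 21°
V₂ = 46.0 × 0.7071/0.3584 = 90.8 m/s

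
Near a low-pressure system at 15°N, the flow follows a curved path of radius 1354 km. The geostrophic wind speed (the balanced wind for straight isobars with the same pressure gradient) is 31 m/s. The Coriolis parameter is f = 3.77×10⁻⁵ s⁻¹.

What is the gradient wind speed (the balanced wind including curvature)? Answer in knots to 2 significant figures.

Around a low, centrifugal force acts outward with Coriolis, so pressure-gradient force balances both:
(1/ρ)|∂P/∂n| = fV + V²/R  →  V² + fR·V − fR·V_g = 0
With fR = 3.77×10⁻⁵ × 1354×10³ m = 51.0 m/s:
V = [−fR + √((fR)² + 4 fR V_g)]/2 = [−51.0 + √(51.0² + 4×51.0×31)]/2 = 21.7 m/s
Subgeostrophic (V < V_g = 31 m/s), as expected around a low.
Converting: 21.7 m/s × 1.944 = 42 knots

42 knots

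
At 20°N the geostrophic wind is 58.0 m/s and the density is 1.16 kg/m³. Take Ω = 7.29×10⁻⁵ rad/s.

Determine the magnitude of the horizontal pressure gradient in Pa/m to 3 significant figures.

3.36×10⁻³ Pa/m

Coriolis parameter at 20°N:
f = 2Ω sin φ = 2 × 7.29×10⁻⁵ × sin 20° = 4.99×10⁻⁵ s⁻¹
Geostrophic balance rearranged: |∂P/∂n| = f ρ V_g
|∂P/∂n| = 4.99×10⁻⁵ × 1.16 × 58.0 = 3.36×10⁻³ Pa/m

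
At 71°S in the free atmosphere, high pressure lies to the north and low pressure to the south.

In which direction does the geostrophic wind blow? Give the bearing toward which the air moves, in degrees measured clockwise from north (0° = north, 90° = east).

090°

The pressure-gradient force points toward the south (bearing 180°).
Geostrophic balance: in the Southern Hemisphere the Coriolis force deflects motion to the left, so the geostrophic wind blows 90° to the left of the pressure-gradient force (low pressure on the right).
Rotating 180° by 90° counterclockwise gives 090° — the wind blows toward the east.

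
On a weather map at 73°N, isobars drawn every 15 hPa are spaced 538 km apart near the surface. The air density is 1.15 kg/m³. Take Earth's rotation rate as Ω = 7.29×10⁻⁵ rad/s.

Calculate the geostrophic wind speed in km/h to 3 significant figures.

62.6 km/h

Coriolis parameter at 73°N:
f = 2Ω sin φ = 2 × 7.29×10⁻⁵ × sin 73° = 1.39×10⁻⁴ s⁻¹
Pressure gradient: |∂P/∂n| = 1500 Pa / 538000 m = 2.79×10⁻³ Pa/m
Geostrophic balance (pressure-gradient force = Coriolis force):
V_g = (1/(fρ)) |∂P/∂n| = 2.79×10⁻³ / (1.39×10⁻⁴ × 1.15) = 17.4 m/s
Converting: 17.4 m/s × 3.6 = 62.6 km/h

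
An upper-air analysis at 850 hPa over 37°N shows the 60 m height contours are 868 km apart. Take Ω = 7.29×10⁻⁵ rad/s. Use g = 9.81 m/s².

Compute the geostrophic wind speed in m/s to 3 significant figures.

Coriolis parameter at 37°N:
f = 2Ω sin φ = 2 × 7.29×10⁻⁵ × sin 37° = 8.77×10⁻⁵ s⁻¹
Height gradient: |∂Z/∂n| = 60 m / 868000 m = 6.91×10⁻⁵
On a pressure surface, geostrophic balance gives V_g = (g/f)|∂Z/∂n|:
V_g = 9.81 × 6.91×10⁻⁵ / 8.77×10⁻⁵ = 7.73 m/s

7.73 m/s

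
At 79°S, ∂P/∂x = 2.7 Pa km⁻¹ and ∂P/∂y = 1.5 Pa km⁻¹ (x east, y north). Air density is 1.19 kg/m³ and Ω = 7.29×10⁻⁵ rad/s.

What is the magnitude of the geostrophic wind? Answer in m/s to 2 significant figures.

18 m/s

Coriolis parameter at 79°S:
f = 2Ω sin φ = 2 × 7.29×10⁻⁵ × sin 79° = 1.43×10⁻⁴ s⁻¹
In the Southern Hemisphere f is negative: f = −1.43×10⁻⁴ s⁻¹.
Component geostrophic relations (x east, y north):
u_g = −(1/(fρ)) ∂P/∂y,  v_g = (1/(fρ)) ∂P/∂x
u_g = −(1.5×10⁻³)/(−1.43×10⁻⁴ × 1.19) = 8.81 m/s;  v_g = (2.7×10⁻³)/(−1.43×10⁻⁴ × 1.19) = −15.9 m/s
|V_g| = √(u_g² + v_g²) = 18.1 m/s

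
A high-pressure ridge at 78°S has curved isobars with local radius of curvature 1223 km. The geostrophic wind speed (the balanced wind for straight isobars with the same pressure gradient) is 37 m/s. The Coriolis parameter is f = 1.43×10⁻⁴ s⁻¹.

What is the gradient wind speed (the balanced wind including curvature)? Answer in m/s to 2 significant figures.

Around a high, pressure-gradient force acts outward with centrifugal, so Coriolis balances both:
fV = (1/ρ)|∂P/∂n| + V²/R  →  V² − fR·V + fR·V_g = 0
With fR = 1.43×10⁻⁴ × 1223×10³ m = 175 m/s:
V = [fR − √((fR)² − 4 fR V_g)]/2 = [175 − √(175² − 4×175×37)]/2 = 53.2 m/s
Supergeostrophic (V > V_g = 37 m/s), as expected around a high.

53 m/s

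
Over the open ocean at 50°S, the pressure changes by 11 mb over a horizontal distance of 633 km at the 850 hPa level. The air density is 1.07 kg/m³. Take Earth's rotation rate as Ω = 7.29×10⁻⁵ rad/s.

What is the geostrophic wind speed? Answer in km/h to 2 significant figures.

52 km/h

Coriolis parameter at 50°S:
f = 2Ω sin φ = 2 × 7.29×10⁻⁵ × sin 50° = 1.12×10⁻⁴ s⁻¹
Pressure gradient: |∂P/∂n| = 1100 Pa / 633000 m = 1.74×10⁻³ Pa/m
Geostrophic balance (pressure-gradient force = Coriolis force):
V_g = (1/(fρ)) |∂P/∂n| = 1.74×10⁻³ / (1.12×10⁻⁴ × 1.07) = 14.5 m/s
Converting: 14.5 m/s × 3.6 = 52 km/h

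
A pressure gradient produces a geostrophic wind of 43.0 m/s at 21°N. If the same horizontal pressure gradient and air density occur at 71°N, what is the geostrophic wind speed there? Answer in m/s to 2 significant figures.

16 m/s

With the same pressure gradient and density, V_g ∝ 1/f ∝ 1/sin φ.
V₂ = V₁ · sin φ₁ / sin φ₂ = 43.0 × sin 21° / sin 71°
V₂ = 43.0 × 0.3584/0.9455 = 16 m/s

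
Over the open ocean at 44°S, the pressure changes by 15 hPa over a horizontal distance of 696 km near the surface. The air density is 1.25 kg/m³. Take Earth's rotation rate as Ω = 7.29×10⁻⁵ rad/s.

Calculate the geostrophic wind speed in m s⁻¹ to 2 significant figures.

Coriolis parameter at 44°S:
f = 2Ω sin φ = 2 × 7.29×10⁻⁵ × sin 44° = 1.01×10⁻⁴ s⁻¹
Pressure gradient: |∂P/∂n| = 1500 Pa / 696000 m = 2.16×10⁻³ Pa/m
Geostrophic balance (pressure-gradient force = Coriolis force):
V_g = (1/(fρ)) |∂P/∂n| = 2.16×10⁻³ / (1.01×10⁻⁴ × 1.25) = 17.0 m/s

17 m s⁻¹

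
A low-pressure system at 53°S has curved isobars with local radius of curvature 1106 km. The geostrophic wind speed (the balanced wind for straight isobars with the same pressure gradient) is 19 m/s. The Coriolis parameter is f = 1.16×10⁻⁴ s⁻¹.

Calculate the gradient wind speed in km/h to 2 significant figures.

Around a low, centrifugal force acts outward with Coriolis, so pressure-gradient force balances both:
(1/ρ)|∂P/∂n| = fV + V²/R  →  V² + fR·V − fR·V_g = 0
With fR = 1.16×10⁻⁴ × 1106×10³ m = 128 m/s:
V = [−fR + √((fR)² + 4 fR V_g)]/2 = [−128 + √(128² + 4×128×19)]/2 = 16.8 m/s
Subgeostrophic (V < V_g = 19 m/s), as expected around a low.
Converting: 16.8 m/s × 3.6 = 60 km/h

60 km/h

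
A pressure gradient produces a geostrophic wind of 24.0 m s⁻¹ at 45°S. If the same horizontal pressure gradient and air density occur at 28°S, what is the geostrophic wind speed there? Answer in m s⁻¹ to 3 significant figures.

36.1 m s⁻¹

With the same pressure gradient and density, V_g ∝ 1/f ∝ 1/sin φ.
V₂ = V₁ · sin φ₁ / sin φ₂ = 24.0 × sin 45° / sin 28°
V₂ = 24.0 × 0.7071/0.4695 = 36.1 m s⁻¹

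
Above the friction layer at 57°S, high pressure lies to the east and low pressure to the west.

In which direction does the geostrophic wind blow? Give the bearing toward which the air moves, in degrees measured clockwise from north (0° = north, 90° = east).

180°

The pressure-gradient force points toward the west (bearing 270°).
Geostrophic balance: in the Southern Hemisphere the Coriolis force deflects motion to the left, so the geostrophic wind blows 90° to the left of the pressure-gradient force (low pressure on the right).
Rotating 270° by 90° counterclockwise gives 180° — the wind blows toward the south.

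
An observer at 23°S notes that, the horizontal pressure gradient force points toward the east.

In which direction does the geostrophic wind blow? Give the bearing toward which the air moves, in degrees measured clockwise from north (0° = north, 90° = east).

The pressure-gradient force points toward the east (bearing 090°).
Geostrophic balance: in the Southern Hemisphere the Coriolis force deflects motion to the left, so the geostrophic wind blows 90° to the left of the pressure-gradient force (low pressure on the right).
Rotating 090° by 90° counterclockwise gives 000° — the wind blows toward the north.

000°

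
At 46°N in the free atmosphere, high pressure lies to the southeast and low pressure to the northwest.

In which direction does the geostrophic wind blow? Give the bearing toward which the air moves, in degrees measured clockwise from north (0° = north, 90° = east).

The pressure-gradient force points toward the northwest (bearing 315°).
Geostrophic balance: in the Northern Hemisphere the Coriolis force deflects motion to the right, so the geostrophic wind blows 90° to the right of the pressure-gradient force (low pressure on the left).
Rotating 315° by 90° clockwise gives 045° — the wind blows toward the northeast.

045°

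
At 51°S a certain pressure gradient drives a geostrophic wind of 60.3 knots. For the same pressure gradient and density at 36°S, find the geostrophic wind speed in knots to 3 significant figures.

79.7 knots

With the same pressure gradient and density, V_g ∝ 1/f ∝ 1/sin φ.
V₂ = V₁ · sin φ₁ / sin φ₂ = 60.3 × sin 51° / sin 36°
V₂ = 60.3 × 0.7771/0.5878 = 79.7 knots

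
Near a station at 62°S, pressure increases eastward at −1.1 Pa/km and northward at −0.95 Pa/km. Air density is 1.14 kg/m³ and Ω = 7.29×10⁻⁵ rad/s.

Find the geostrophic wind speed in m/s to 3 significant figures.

9.90 m/s

Coriolis parameter at 62°S:
f = 2Ω sin φ = 2 × 7.29×10⁻⁵ × sin 62° = 1.29×10⁻⁴ s⁻¹
In the Southern Hemisphere f is negative: f = −1.29×10⁻⁴ s⁻¹.
Component geostrophic relations (x east, y north):
u_g = −(1/(fρ)) ∂P/∂y,  v_g = (1/(fρ)) ∂P/∂x
u_g = −(−0.95×10⁻³)/(−1.29×10⁻⁴ × 1.14) = −6.47 m/s;  v_g = (−1.1×10⁻³)/(−1.29×10⁻⁴ × 1.14) = 7.50 m/s
|V_g| = √(u_g² + v_g²) = 9.90 m/s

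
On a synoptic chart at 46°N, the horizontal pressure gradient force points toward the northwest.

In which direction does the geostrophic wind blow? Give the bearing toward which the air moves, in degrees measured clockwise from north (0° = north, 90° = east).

The pressure-gradient force points toward the northwest (bearing 315°).
Geostrophic balance: in the Northern Hemisphere the Coriolis force deflects motion to the right, so the geostrophic wind blows 90° to the right of the pressure-gradient force (low pressure on the left).
Rotating 315° by 90° clockwise gives 045° — the wind blows toward the northeast.

045°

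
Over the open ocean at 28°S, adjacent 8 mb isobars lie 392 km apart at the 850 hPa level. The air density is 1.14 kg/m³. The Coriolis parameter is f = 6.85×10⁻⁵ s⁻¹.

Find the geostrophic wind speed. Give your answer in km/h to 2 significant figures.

94 km/h

Pressure gradient: |∂P/∂n| = 800 Pa / 392000 m = 2.04×10⁻³ Pa/m
Geostrophic balance (pressure-gradient force = Coriolis force):
V_g = (1/(fρ)) |∂P/∂n| = 2.04×10⁻³ / (6.85×10⁻⁵ × 1.14) = 26.1 m/s
Converting: 26.1 m/s × 3.6 = 94 km/h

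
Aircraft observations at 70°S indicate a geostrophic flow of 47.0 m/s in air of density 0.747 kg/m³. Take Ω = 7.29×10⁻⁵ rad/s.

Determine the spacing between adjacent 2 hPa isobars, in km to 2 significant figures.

42 km

Coriolis parameter at 70°S:
f = 2Ω sin φ = 2 × 7.29×10⁻⁵ × sin 70° = 1.37×10⁻⁴ s⁻¹
Geostrophic balance rearranged: |∂P/∂n| = f ρ V_g
|∂P/∂n| = 1.37×10⁻⁴ × 0.747 × 47.0 = 4.81×10⁻³ Pa/m
Isobar spacing: Δn = ΔP/|∂P/∂n| = 200 Pa / 4.81×10⁻³ Pa/m = 41578 m ≈ 42 km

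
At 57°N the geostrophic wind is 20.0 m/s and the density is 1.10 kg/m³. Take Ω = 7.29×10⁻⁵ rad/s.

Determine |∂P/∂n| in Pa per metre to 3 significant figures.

Coriolis parameter at 57°N:
f = 2Ω sin φ = 2 × 7.29×10⁻⁵ × sin 57° = 1.22×10⁻⁴ s⁻¹
Geostrophic balance rearranged: |∂P/∂n| = f ρ V_g
|∂P/∂n| = 1.22×10⁻⁴ × 1.10 × 20.0 = 2.69×10⁻³ Pa/m

2.69×10⁻³ Pa/m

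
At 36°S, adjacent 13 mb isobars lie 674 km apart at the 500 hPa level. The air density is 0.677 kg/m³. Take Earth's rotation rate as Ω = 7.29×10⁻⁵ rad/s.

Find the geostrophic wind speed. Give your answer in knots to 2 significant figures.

65 knots

Coriolis parameter at 36°S:
f = 2Ω sin φ = 2 × 7.29×10⁻⁵ × sin 36° = 8.57×10⁻⁵ s⁻¹
Pressure gradient: |∂P/∂n| = 1300 Pa / 674000 m = 1.93×10⁻³ Pa/m
Geostrophic balance (pressure-gradient force = Coriolis force):
V_g = (1/(fρ)) |∂P/∂n| = 1.93×10⁻³ / (8.57×10⁻⁵ × 0.677) = 33.2 m/s
Converting: 33.2 m/s × 1.944 = 65 knots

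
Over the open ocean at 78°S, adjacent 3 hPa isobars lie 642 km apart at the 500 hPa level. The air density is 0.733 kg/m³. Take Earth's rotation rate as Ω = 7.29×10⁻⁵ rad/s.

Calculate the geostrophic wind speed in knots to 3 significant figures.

8.69 knots

Coriolis parameter at 78°S:
f = 2Ω sin φ = 2 × 7.29×10⁻⁵ × sin 78° = 1.43×10⁻⁴ s⁻¹
Pressure gradient: |∂P/∂n| = 300 Pa / 642000 m = 4.67×10⁻⁴ Pa/m
Geostrophic balance (pressure-gradient force = Coriolis force):
V_g = (1/(fρ)) |∂P/∂n| = 4.67×10⁻⁴ / (1.43×10⁻⁴ × 0.733) = 4.47 m/s
Converting: 4.47 m/s × 1.944 = 8.69 knots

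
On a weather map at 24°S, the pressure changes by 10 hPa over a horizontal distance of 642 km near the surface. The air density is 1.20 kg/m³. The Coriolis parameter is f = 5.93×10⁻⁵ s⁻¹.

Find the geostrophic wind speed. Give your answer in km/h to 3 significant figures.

Pressure gradient: |∂P/∂n| = 1000 Pa / 642000 m = 1.56×10⁻³ Pa/m
Geostrophic balance (pressure-gradient force = Coriolis force):
V_g = (1/(fρ)) |∂P/∂n| = 1.56×10⁻³ / (5.93×10⁻⁵ × 1.20) = 21.9 m/s
Converting: 21.9 m/s × 3.6 = 78.8 km/h

78.8 km/h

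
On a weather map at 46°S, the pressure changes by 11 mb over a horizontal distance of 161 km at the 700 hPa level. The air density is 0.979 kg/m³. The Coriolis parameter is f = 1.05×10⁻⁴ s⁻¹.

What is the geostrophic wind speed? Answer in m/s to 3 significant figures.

Pressure gradient: |∂P/∂n| = 1100 Pa / 161000 m = 6.83×10⁻³ Pa/m
Geostrophic balance (pressure-gradient force = Coriolis force):
V_g = (1/(fρ)) |∂P/∂n| = 6.83×10⁻³ / (1.05×10⁻⁴ × 0.979) = 66.5 m/s

66.5 m/s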